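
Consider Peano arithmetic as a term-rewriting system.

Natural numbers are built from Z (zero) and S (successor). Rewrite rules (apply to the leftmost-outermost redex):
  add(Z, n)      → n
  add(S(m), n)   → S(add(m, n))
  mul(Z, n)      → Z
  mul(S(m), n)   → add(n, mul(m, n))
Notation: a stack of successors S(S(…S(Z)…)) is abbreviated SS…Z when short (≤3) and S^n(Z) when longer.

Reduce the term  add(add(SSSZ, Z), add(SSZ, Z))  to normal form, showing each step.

Answer: normal form = S^5(Z)  (in 11 steps)

Reduction:
  start: add(add(SSSZ, Z), add(SSZ, Z))
  →1  add(S(add(SSZ, Z)), add(SSZ, Z))
  →2  S(add(add(SSZ, Z), add(SSZ, Z)))
  →3  S(add(S(add(SZ, Z)), add(SSZ, Z)))
  →4  S(S(add(add(SZ, Z), add(SSZ, Z))))
  →5  S(S(add(S(add(Z, Z)), add(SSZ, Z))))
  →6  S(S(S(add(add(Z, Z), add(SSZ, Z)))))
  →7  S(S(S(add(Z, add(SSZ, Z)))))
  →8  S(S(S(add(SSZ, Z))))
  →9  S(S(S(S(add(SZ, Z)))))
  →10  S(S(S(S(S(add(Z, Z))))))
  →11  S^5(Z)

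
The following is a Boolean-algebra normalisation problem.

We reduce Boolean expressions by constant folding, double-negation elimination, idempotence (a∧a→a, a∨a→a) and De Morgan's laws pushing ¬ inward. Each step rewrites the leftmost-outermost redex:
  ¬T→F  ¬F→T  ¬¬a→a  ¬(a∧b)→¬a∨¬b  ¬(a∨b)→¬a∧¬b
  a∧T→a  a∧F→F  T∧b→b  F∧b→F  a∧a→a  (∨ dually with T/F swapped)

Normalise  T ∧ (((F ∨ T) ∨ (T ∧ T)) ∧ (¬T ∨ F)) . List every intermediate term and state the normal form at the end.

Answer: normal form = F  (in 6 steps)

Reduction:
  start: T ∧ (((F ∨ T) ∨ (T ∧ T)) ∧ (¬T ∨ F))
  →1  ((F ∨ T) ∨ (T ∧ T)) ∧ (¬T ∨ F)
  →2  (T ∨ (T ∧ T)) ∧ (¬T ∨ F)
  →3  T ∧ (¬T ∨ F)
  →4  ¬T ∨ F
  →5  ¬T
  →6  F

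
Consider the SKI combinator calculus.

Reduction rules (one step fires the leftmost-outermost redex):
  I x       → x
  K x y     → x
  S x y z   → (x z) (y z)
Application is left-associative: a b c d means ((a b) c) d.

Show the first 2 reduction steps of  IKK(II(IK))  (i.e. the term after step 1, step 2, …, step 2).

Answer: after 2 steps: K

Reduction:
  start: IKK(II(IK))
  [1] KK(II(IK))
  [2] K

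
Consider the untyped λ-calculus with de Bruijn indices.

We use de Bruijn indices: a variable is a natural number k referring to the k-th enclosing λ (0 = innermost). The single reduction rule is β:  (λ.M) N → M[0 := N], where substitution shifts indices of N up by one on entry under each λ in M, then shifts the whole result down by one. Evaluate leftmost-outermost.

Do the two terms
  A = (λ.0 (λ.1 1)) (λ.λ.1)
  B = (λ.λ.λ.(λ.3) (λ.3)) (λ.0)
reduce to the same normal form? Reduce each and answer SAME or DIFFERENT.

Answer: DIFFERENT — A ⇓ λ.λ.λ.λ.λ.1, B ⇓ λ.λ.λ.0

Working:
Term A:
  start: (λ.0 (λ.1 1)) (λ.λ.1)
  step 1: (λ.λ.1) (λ.(λ.λ.1) (λ.λ.1))
  step 2: λ.λ.(λ.λ.1) (λ.λ.1)
  step 3: λ.λ.λ.λ.λ.1

Term B:
  start: (λ.λ.λ.(λ.3) (λ.3)) (λ.0)
  step 1: λ.λ.(λ.λ.0) (λ.λ.0)
  step 2: λ.λ.λ.0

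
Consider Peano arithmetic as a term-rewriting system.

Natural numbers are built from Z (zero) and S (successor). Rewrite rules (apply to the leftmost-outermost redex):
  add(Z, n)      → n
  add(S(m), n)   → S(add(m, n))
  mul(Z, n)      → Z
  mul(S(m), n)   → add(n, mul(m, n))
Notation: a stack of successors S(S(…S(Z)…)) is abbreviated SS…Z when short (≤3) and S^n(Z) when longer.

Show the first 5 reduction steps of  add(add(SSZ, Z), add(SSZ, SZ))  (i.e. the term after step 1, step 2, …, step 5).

Answer: after 5 steps: S(S(add(Z, add(SSZ, SZ))))

Reduction:
  start: add(add(SSZ, Z), add(SSZ, SZ))
  [1] add(S(add(SZ, Z)), add(SSZ, SZ))
  [2] S(add(add(SZ, Z), add(SSZ, SZ)))
  [3] S(add(S(add(Z, Z)), add(SSZ, SZ)))
  [4] S(S(add(add(Z, Z), add(SSZ, SZ))))
  [5] S(S(add(Z, add(SSZ, SZ))))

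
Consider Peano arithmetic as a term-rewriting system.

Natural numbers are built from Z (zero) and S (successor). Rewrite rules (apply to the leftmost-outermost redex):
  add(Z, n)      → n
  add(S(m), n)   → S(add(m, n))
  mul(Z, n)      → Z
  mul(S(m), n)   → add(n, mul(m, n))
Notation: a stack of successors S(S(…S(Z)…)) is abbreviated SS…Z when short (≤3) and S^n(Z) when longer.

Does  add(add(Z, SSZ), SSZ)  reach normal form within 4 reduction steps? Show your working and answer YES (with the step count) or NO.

  start: add(add(Z, SSZ), SSZ)
  →1  add(SSZ, SSZ)
  →2  S(add(SZ, SSZ))
  →3  S(S(add(Z, SSZ)))
  →4  S^4(Z)

Answer: YES — reaches normal form S^4(Z) in 4 ≤ 4 steps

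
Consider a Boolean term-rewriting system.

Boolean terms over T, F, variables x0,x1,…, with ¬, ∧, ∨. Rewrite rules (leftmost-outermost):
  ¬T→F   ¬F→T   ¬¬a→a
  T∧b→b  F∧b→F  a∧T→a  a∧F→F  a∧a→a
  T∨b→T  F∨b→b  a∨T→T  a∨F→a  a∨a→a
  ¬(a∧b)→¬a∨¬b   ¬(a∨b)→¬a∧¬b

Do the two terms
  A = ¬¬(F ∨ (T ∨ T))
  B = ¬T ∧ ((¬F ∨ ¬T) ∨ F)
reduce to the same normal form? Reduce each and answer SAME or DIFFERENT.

Answer: DIFFERENT — A ⇓ T, B ⇓ F

Reduction:
Term A:
  start: ¬¬(F ∨ (T ∨ T))
  →1  F ∨ (T ∨ T)
  →2  T ∨ T
  →3  T

Term B:
  start: ¬T ∧ ((¬F ∨ ¬T) ∨ F)
  →1  F ∧ ((¬F ∨ ¬T) ∨ F)
  →2  F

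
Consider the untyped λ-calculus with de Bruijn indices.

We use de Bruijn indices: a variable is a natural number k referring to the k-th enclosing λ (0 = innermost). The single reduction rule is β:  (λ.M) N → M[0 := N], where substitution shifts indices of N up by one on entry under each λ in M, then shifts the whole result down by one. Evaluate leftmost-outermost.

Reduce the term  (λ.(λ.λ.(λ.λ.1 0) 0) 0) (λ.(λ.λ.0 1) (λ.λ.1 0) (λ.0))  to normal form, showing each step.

Answer: normal form = λ.λ.1 0  (in 3 steps)

Working:
  start: (λ.(λ.λ.(λ.λ.1 0) 0) 0) (λ.(λ.λ.0 1) (λ.λ.1 0) (λ.0))
  [1] (λ.λ.(λ.λ.1 0) 0) (λ.(λ.λ.0 1) (λ.λ.1 0) (λ.0))
  [2] λ.(λ.λ.1 0) 0
  [3] λ.λ.1 0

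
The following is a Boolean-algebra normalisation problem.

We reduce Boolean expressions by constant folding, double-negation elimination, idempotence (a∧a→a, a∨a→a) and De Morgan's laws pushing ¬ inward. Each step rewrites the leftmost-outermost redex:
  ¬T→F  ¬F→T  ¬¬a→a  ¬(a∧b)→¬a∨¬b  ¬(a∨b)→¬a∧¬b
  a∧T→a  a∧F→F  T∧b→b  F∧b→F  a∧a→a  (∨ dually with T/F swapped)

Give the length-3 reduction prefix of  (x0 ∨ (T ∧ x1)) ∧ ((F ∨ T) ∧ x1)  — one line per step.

Answer: after 3 steps: (x0 ∨ x1) ∧ x1

Reduction:
  start: (x0 ∨ (T ∧ x1)) ∧ ((F ∨ T) ∧ x1)
  →1  (x0 ∨ x1) ∧ ((F ∨ T) ∧ x1)
  →2  (x0 ∨ x1) ∧ (T ∧ x1)
  →3  (x0 ∨ x1) ∧ x1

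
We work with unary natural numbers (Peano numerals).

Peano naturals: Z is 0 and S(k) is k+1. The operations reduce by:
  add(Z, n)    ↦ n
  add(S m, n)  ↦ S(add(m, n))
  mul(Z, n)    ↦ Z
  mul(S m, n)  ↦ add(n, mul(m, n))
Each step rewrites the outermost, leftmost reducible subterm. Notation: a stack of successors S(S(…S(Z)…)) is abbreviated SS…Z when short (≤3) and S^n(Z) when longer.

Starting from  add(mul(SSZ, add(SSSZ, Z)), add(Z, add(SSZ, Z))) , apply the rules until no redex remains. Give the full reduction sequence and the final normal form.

  start: add(mul(SSZ, add(SSSZ, Z)), add(Z, add(SSZ, Z)))
  →1  add(add(add(SSSZ, Z), mul(SZ, add(SSSZ, Z))), add(Z, add(SSZ, Z)))
  →2  add(add(S(add(SSZ, Z)), mul(SZ, add(SSSZ, Z))), add(Z, add(SSZ, Z)))
  →3  add(S(add(add(SSZ, Z), mul(SZ, add(SSSZ, Z)))), add(Z, add(SSZ, Z)))
  →4  S(add(add(add(SSZ, Z), mul(SZ, add(SSSZ, Z))), add(Z, add(SSZ, Z))))
  →5  S(add(add(S(add(SZ, Z)), mul(SZ, add(SSSZ, Z))), add(Z, add(SSZ, Z))))
  →6  S(add(S(add(add(SZ, Z), mul(SZ, add(SSSZ, Z)))), add(Z, add(SSZ, Z))))
  →7  S(S(add(add(add(SZ, Z), mul(SZ, add(SSSZ, Z))), add(Z, add(SSZ, Z)))))
  →8  S(S(add(add(S(add(Z, Z)), mul(SZ, add(SSSZ, Z))), add(Z, add(SSZ, Z)))))
  →9  S(S(add(S(add(add(Z, Z), mul(SZ, add(SSSZ, Z)))), add(Z, add(SSZ, Z)))))
  →10  S(S(S(add(add(add(Z, Z), mul(SZ, add(SSSZ, Z))), add(Z, add(SSZ, Z))))))
  →11  S(S(S(add(add(Z, mul(SZ, add(SSSZ, Z))), add(Z, add(SSZ, Z))))))
  →12  S(S(S(add(mul(SZ, add(SSSZ, Z)), add(Z, add(SSZ, Z))))))
  →13  S(S(S(add(add(add(SSSZ, Z), mul(Z, add(SSSZ, Z))), add(Z, add(SSZ, Z))))))
  →14  S(S(S(add(add(S(add(SSZ, Z)), mul(Z, add(SSSZ, Z))), add(Z, add(SSZ, Z))))))
  →15  S(S(S(add(S(add(add(SSZ, Z), mul(Z, add(SSSZ, Z)))), add(Z, add(SSZ, Z))))))
  →16  S(S(S(S(add(add(add(SSZ, Z), mul(Z, add(SSSZ, Z))), add(Z, add(SSZ, Z)))))))
  →17  S(S(S(S(add(add(S(add(SZ, Z)), mul(Z, add(SSSZ, Z))), add(Z, add(SSZ, Z)))))))
  →18  S(S(S(S(add(S(add(add(SZ, Z), mul(Z, add(SSSZ, Z)))), add(Z, add(SSZ, Z)))))))
  →19  S(S(S(S(S(add(add(add(SZ, Z), mul(Z, add(SSSZ, Z))), add(Z, add(SSZ, Z))))))))
  →20  S(S(S(S(S(add(add(S(add(Z, Z)), mul(Z, add(SSSZ, Z))), add(Z, add(SSZ, Z))))))))
  →21  S(S(S(S(S(add(S(add(add(Z, Z), mul(Z, add(SSSZ, Z)))), add(Z, add(SSZ, Z))))))))
  →22  S(S(S(S(S(S(add(add(add(Z, Z), mul(Z, add(SSSZ, Z))), add(Z, add(SSZ, Z)))))))))
  →23  S(S(S(S(S(S(add(add(Z, mul(Z, add(SSSZ, Z))), add(Z, add(SSZ, Z)))))))))
  →24  S(S(S(S(S(S(add(mul(Z, add(SSSZ, Z)), add(Z, add(SSZ, Z)))))))))
  →25  S(S(S(S(S(S(add(Z, add(Z, add(SSZ, Z)))))))))
  →26  S(S(S(S(S(S(add(Z, add(SSZ, Z))))))))
  →27  S(S(S(S(S(S(add(SSZ, Z)))))))
  →28  S(S(S(S(S(S(S(add(SZ, Z))))))))
  →29  S(S(S(S(S(S(S(S(add(Z, Z)))))))))
  →30  S^8(Z)

Answer: normal form = S^8(Z)  (in 30 steps)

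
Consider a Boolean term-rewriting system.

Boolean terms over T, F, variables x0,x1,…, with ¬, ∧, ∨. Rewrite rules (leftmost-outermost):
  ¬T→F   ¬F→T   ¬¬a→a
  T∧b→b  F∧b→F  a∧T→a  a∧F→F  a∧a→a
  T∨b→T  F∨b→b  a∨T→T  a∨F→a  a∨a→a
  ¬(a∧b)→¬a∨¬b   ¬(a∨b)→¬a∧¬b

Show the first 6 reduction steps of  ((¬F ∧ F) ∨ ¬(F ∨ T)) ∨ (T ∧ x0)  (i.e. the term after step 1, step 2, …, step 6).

  start: ((¬F ∧ F) ∨ ¬(F ∨ T)) ∨ (T ∧ x0)
  [1] (F ∨ ¬(F ∨ T)) ∨ (T ∧ x0)
  [2] ¬(F ∨ T) ∨ (T ∧ x0)
  [3] (¬F ∧ ¬T) ∨ (T ∧ x0)
  [4] (T ∧ ¬T) ∨ (T ∧ x0)
  [5] ¬T ∨ (T ∧ x0)
  [6] F ∨ (T ∧ x0)

Answer: after 6 steps: F ∨ (T ∧ x0)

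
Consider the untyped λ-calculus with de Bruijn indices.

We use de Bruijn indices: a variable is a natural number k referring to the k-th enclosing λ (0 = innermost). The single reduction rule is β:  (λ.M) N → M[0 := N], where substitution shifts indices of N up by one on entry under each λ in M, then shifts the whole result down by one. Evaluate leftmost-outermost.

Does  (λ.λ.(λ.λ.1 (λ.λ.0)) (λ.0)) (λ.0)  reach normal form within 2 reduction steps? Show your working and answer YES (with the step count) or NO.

  start: (λ.λ.(λ.λ.1 (λ.λ.0)) (λ.0)) (λ.0)
  step 1: λ.(λ.λ.1 (λ.λ.0)) (λ.0)
  step 2: λ.λ.(λ.0) (λ.λ.0)

Answer: NO — after 2 steps the term is λ.λ.(λ.0) (λ.λ.0), not yet normal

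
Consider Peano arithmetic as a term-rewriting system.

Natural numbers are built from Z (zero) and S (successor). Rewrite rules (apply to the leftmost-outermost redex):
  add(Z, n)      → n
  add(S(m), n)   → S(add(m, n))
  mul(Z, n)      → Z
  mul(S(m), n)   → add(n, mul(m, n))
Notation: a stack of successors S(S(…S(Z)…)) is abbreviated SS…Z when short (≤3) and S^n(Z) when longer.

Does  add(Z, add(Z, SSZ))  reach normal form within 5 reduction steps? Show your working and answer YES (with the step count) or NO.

  start: add(Z, add(Z, SSZ))
  →1  add(Z, SSZ)
  →2  SSZ

Answer: YES — reaches normal form SSZ in 2 ≤ 5 steps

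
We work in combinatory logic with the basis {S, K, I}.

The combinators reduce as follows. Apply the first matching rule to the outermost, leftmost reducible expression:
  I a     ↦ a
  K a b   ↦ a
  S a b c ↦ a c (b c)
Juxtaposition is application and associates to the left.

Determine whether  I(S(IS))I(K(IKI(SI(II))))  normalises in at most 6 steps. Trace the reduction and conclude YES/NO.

Answer: NO — after 6 steps the term is S(KI)(K(IKI(SI(II)))), not yet normal

Derivation:
  start: I(S(IS))I(K(IKI(SI(II))))
  step 1: S(IS)I(K(IKI(SI(II))))
  step 2: IS(K(IKI(SI(II))))(I(K(IKI(SI(II)))))
  step 3: S(K(IKI(SI(II))))(I(K(IKI(SI(II)))))
  step 4: S(K(KI(SI(II))))(I(K(IKI(SI(II)))))
  step 5: S(KI)(I(K(IKI(SI(II)))))
  step 6: S(KI)(K(IKI(SI(II))))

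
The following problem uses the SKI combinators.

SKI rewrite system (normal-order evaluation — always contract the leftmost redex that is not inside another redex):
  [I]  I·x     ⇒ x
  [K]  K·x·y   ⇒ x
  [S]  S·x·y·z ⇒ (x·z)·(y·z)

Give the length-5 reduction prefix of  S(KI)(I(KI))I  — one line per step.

Answer: after 5 steps: I

Working:
  start: S(KI)(I(KI))I
  →1  KII(I(KI)I)
  →2  I(I(KI)I)
  →3  I(KI)I
  →4  KII
  →5  I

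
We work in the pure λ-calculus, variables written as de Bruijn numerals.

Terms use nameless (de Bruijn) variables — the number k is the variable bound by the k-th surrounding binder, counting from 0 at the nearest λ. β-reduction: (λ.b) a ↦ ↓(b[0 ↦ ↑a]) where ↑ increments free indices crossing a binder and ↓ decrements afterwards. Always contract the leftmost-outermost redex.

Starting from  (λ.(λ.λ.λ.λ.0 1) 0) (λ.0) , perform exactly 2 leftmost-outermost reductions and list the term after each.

Answer: after 2 steps: λ.λ.λ.0 1

Derivation:
  start: (λ.(λ.λ.λ.λ.0 1) 0) (λ.0)
  →1  (λ.λ.λ.λ.0 1) (λ.0)
  →2  λ.λ.λ.0 1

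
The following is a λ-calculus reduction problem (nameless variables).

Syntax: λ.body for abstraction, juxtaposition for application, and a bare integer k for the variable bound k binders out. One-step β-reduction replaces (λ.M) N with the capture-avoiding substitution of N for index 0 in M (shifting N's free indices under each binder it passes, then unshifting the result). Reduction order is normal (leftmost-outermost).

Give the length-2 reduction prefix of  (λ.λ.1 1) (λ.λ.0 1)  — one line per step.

  start: (λ.λ.1 1) (λ.λ.0 1)
  [1] λ.(λ.λ.0 1) (λ.λ.0 1)
  [2] λ.λ.0 (λ.λ.0 1)

Answer: after 2 steps: λ.λ.0 (λ.λ.0 1)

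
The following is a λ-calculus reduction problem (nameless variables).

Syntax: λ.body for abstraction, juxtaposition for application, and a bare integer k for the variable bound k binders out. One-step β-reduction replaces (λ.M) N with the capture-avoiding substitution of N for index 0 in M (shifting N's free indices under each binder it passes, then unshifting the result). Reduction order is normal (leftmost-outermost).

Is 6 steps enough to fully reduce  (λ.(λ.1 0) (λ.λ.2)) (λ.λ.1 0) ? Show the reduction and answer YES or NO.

Answer: YES — reaches normal form λ.λ.λ.λ.1 0 in 4 ≤ 6 steps

Working:
  start: (λ.(λ.1 0) (λ.λ.2)) (λ.λ.1 0)
  [1] (λ.(λ.λ.1 0) 0) (λ.λ.λ.λ.1 0)
  [2] (λ.λ.1 0) (λ.λ.λ.λ.1 0)
  [3] λ.(λ.λ.λ.λ.1 0) 0
  [4] λ.λ.λ.λ.1 0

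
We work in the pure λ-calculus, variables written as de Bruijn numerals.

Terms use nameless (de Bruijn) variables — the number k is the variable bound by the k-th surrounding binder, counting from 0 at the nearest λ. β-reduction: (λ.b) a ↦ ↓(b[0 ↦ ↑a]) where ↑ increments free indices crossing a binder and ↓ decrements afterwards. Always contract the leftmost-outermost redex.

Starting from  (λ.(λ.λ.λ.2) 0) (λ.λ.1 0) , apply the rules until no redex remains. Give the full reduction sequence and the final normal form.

  start: (λ.(λ.λ.λ.2) 0) (λ.λ.1 0)
  →1  (λ.λ.λ.2) (λ.λ.1 0)
  →2  λ.λ.λ.λ.1 0

Answer: normal form = λ.λ.λ.λ.1 0  (in 2 steps)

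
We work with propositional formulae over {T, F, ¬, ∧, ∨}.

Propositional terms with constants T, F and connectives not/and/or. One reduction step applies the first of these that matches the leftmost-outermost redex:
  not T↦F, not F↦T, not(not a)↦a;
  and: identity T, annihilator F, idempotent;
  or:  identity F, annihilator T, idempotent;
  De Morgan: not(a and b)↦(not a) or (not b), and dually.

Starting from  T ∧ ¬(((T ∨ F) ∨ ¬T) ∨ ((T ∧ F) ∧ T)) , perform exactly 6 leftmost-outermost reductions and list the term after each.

Answer: after 6 steps: (F ∧ ¬¬T) ∧ ¬((T ∧ F) ∧ T)

Reduction:
  start: T ∧ ¬(((T ∨ F) ∨ ¬T) ∨ ((T ∧ F) ∧ T))
  step 1: ¬(((T ∨ F) ∨ ¬T) ∨ ((T ∧ F) ∧ T))
  step 2: ¬((T ∨ F) ∨ ¬T) ∧ ¬((T ∧ F) ∧ T)
  step 3: (¬(T ∨ F) ∧ ¬¬T) ∧ ¬((T ∧ F) ∧ T)
  step 4: ((¬T ∧ ¬F) ∧ ¬¬T) ∧ ¬((T ∧ F) ∧ T)
  step 5: ((F ∧ ¬F) ∧ ¬¬T) ∧ ¬((T ∧ F) ∧ T)
  step 6: (F ∧ ¬¬T) ∧ ¬((T ∧ F) ∧ T)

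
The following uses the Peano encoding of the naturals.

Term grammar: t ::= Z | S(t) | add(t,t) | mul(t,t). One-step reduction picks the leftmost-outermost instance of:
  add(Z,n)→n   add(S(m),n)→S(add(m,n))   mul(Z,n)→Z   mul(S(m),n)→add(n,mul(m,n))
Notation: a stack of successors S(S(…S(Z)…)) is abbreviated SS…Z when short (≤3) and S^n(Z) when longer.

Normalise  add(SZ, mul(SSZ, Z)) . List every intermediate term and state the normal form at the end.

Answer: normal form = SZ  (in 7 steps)

Derivation:
  start: add(SZ, mul(SSZ, Z))
  step 1: S(add(Z, mul(SSZ, Z)))
  step 2: S(mul(SSZ, Z))
  step 3: S(add(Z, mul(SZ, Z)))
  step 4: S(mul(SZ, Z))
  step 5: S(add(Z, mul(Z, Z)))
  step 6: S(mul(Z, Z))
  step 7: SZ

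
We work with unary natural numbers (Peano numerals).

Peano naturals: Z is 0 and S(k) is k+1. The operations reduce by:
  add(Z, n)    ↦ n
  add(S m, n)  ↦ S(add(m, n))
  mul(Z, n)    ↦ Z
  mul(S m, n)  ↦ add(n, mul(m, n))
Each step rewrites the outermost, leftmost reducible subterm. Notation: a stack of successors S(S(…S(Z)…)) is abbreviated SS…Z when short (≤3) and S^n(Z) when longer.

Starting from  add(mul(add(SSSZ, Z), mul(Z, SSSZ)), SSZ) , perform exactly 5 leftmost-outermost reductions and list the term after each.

  start: add(mul(add(SSSZ, Z), mul(Z, SSSZ)), SSZ)
  step 1: add(mul(S(add(SSZ, Z)), mul(Z, SSSZ)), SSZ)
  step 2: add(add(mul(Z, SSSZ), mul(add(SSZ, Z), mul(Z, SSSZ))), SSZ)
  step 3: add(add(Z, mul(add(SSZ, Z), mul(Z, SSSZ))), SSZ)
  step 4: add(mul(add(SSZ, Z), mul(Z, SSSZ)), SSZ)
  step 5: add(mul(S(add(SZ, Z)), mul(Z, SSSZ)), SSZ)

Answer: after 5 steps: add(mul(S(add(SZ, Z)), mul(Z, SSSZ)), SSZ)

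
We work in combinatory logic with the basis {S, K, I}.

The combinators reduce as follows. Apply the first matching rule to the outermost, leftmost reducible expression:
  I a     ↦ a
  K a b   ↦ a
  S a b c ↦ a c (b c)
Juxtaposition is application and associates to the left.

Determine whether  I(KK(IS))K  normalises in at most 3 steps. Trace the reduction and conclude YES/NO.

Answer: YES — reaches normal form KK in 2 ≤ 3 steps

Reduction:
  start: I(KK(IS))K
  →1  KK(IS)K
  →2  KK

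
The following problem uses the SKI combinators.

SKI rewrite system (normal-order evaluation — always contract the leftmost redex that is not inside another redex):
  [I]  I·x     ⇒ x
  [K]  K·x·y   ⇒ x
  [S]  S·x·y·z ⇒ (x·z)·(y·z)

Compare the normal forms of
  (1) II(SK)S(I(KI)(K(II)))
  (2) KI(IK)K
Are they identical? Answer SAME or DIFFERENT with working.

Term A:
  start: II(SK)S(I(KI)(K(II)))
  [1] I(SK)S(I(KI)(K(II)))
  [2] SKS(I(KI)(K(II)))
  [3] K(I(KI)(K(II)))(S(I(KI)(K(II))))
  [4] I(KI)(K(II))
  [5] KI(K(II))
  [6] I

Term B:
  start: KI(IK)K
  [1] IK
  [2] K

Answer: DIFFERENT — A ⇓ I, B ⇓ K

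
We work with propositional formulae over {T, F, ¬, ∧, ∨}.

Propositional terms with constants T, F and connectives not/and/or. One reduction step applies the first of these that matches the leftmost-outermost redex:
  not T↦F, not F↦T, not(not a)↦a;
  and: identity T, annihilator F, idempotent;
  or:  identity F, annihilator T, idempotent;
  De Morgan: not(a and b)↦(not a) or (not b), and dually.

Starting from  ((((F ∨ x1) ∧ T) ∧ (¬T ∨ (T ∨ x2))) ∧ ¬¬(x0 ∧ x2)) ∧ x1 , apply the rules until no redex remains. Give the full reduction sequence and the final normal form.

Answer: normal form = (x1 ∧ (x0 ∧ x2)) ∧ x1  (in 7 steps)

Reduction:
  start: ((((F ∨ x1) ∧ T) ∧ (¬T ∨ (T ∨ x2))) ∧ ¬¬(x0 ∧ x2)) ∧ x1
  →1  (((F ∨ x1) ∧ (¬T ∨ (T ∨ x2))) ∧ ¬¬(x0 ∧ x2)) ∧ x1
  →2  ((x1 ∧ (¬T ∨ (T ∨ x2))) ∧ ¬¬(x0 ∧ x2)) ∧ x1
  →3  ((x1 ∧ (F ∨ (T ∨ x2))) ∧ ¬¬(x0 ∧ x2)) ∧ x1
  →4  ((x1 ∧ (T ∨ x2)) ∧ ¬¬(x0 ∧ x2)) ∧ x1
  →5  ((x1 ∧ T) ∧ ¬¬(x0 ∧ x2)) ∧ x1
  →6  (x1 ∧ ¬¬(x0 ∧ x2)) ∧ x1
  →7  (x1 ∧ (x0 ∧ x2)) ∧ x1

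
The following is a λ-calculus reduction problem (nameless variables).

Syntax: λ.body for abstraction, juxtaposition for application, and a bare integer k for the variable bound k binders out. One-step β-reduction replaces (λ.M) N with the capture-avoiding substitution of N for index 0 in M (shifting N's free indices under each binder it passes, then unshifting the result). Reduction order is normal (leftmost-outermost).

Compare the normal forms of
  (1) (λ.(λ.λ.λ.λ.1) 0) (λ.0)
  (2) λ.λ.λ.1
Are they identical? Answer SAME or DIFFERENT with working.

Term A:
  start: (λ.(λ.λ.λ.λ.1) 0) (λ.0)
  →1  (λ.λ.λ.λ.1) (λ.0)
  →2  λ.λ.λ.1

Term B:
  start: λ.λ.λ.1

Answer: SAME — A ⇓ λ.λ.λ.1, B ⇓ λ.λ.λ.1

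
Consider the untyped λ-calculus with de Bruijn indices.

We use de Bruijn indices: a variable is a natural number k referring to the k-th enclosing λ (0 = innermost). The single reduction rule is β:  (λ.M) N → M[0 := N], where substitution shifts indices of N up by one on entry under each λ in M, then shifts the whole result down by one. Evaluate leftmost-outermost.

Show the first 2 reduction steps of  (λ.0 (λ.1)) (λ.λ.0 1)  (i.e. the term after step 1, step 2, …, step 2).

Answer: after 2 steps: λ.0 (λ.λ.λ.0 1)

Derivation:
  start: (λ.0 (λ.1)) (λ.λ.0 1)
  step 1: (λ.λ.0 1) (λ.λ.λ.0 1)
  step 2: λ.0 (λ.λ.λ.0 1)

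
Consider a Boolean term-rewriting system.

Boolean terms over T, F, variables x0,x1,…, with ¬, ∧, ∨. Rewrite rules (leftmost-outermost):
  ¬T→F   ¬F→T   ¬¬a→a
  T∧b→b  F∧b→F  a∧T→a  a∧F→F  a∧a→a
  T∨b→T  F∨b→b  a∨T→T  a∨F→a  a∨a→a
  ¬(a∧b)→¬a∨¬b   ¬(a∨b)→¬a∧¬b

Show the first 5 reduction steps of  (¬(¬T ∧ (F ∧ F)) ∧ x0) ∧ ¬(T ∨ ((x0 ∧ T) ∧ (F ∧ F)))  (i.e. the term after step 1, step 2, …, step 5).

Answer: after 5 steps: x0 ∧ (¬T ∧ ¬((x0 ∧ T) ∧ (F ∧ F)))

Reduction:
  start: (¬(¬T ∧ (F ∧ F)) ∧ x0) ∧ ¬(T ∨ ((x0 ∧ T) ∧ (F ∧ F)))
  [1] ((¬¬T ∨ ¬(F ∧ F)) ∧ x0) ∧ ¬(T ∨ ((x0 ∧ T) ∧ (F ∧ F)))
  [2] ((T ∨ ¬(F ∧ F)) ∧ x0) ∧ ¬(T ∨ ((x0 ∧ T) ∧ (F ∧ F)))
  [3] (T ∧ x0) ∧ ¬(T ∨ ((x0 ∧ T) ∧ (F ∧ F)))
  [4] x0 ∧ ¬(T ∨ ((x0 ∧ T) ∧ (F ∧ F)))
  [5] x0 ∧ (¬T ∧ ¬((x0 ∧ T) ∧ (F ∧ F)))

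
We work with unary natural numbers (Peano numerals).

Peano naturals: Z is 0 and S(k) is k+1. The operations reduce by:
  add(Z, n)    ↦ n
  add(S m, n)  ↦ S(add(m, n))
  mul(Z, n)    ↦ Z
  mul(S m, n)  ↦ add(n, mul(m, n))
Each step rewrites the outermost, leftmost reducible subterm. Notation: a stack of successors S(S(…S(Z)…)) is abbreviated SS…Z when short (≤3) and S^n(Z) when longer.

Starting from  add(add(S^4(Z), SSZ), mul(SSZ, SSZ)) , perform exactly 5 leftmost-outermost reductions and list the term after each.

Answer: after 5 steps: S(S(add(S(add(SZ, SSZ)), mul(SSZ, SSZ))))

Reduction:
  start: add(add(S^4(Z), SSZ), mul(SSZ, SSZ))
  step 1: add(S(add(SSSZ, SSZ)), mul(SSZ, SSZ))
  step 2: S(add(add(SSSZ, SSZ), mul(SSZ, SSZ)))
  step 3: S(add(S(add(SSZ, SSZ)), mul(SSZ, SSZ)))
  step 4: S(S(add(add(SSZ, SSZ), mul(SSZ, SSZ))))
  step 5: S(S(add(S(add(SZ, SSZ)), mul(SSZ, SSZ))))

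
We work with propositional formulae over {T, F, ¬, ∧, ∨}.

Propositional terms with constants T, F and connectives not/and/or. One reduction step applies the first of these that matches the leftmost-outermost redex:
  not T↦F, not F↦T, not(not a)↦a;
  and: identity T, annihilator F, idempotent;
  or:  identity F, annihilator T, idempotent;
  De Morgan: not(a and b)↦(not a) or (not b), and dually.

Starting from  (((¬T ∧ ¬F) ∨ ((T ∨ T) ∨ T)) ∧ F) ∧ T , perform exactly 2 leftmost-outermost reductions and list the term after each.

  start: (((¬T ∧ ¬F) ∨ ((T ∨ T) ∨ T)) ∧ F) ∧ T
  →1  ((¬T ∧ ¬F) ∨ ((T ∨ T) ∨ T)) ∧ F
  →2  F

Answer: after 2 steps: F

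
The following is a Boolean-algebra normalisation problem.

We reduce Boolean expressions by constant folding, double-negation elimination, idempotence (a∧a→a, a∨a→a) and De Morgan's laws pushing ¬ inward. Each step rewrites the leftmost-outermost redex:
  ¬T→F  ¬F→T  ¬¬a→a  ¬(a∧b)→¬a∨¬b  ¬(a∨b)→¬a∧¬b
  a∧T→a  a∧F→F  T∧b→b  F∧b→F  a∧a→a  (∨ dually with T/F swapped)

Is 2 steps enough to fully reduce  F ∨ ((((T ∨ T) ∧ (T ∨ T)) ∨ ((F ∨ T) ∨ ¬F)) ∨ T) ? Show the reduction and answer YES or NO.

  start: F ∨ ((((T ∨ T) ∧ (T ∨ T)) ∨ ((F ∨ T) ∨ ¬F)) ∨ T)
  →1  (((T ∨ T) ∧ (T ∨ T)) ∨ ((F ∨ T) ∨ ¬F)) ∨ T
  →2  T

Answer: YES — reaches normal form T in 2 ≤ 2 steps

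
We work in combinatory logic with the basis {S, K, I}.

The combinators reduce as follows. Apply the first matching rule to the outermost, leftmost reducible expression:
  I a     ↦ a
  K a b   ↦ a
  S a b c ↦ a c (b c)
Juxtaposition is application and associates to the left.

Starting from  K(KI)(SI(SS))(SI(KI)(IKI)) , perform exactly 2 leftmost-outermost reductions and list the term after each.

  start: K(KI)(SI(SS))(SI(KI)(IKI))
  step 1: KI(SI(KI)(IKI))
  step 2: I

Answer: after 2 steps: I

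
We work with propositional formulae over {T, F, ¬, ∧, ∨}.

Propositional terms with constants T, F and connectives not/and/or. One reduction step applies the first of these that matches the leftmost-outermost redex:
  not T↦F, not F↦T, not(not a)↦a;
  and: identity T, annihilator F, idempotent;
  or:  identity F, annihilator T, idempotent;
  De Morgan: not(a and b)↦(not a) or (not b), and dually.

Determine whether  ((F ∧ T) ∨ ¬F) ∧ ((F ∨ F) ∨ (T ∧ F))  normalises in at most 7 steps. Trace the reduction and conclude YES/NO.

  start: ((F ∧ T) ∨ ¬F) ∧ ((F ∨ F) ∨ (T ∧ F))
  step 1: (F ∨ ¬F) ∧ ((F ∨ F) ∨ (T ∧ F))
  step 2: ¬F ∧ ((F ∨ F) ∨ (T ∧ F))
  step 3: T ∧ ((F ∨ F) ∨ (T ∧ F))
  step 4: (F ∨ F) ∨ (T ∧ F)
  step 5: F ∨ (T ∧ F)
  step 6: T ∧ F
  step 7: F

Answer: YES — reaches normal form F in 7 ≤ 7 steps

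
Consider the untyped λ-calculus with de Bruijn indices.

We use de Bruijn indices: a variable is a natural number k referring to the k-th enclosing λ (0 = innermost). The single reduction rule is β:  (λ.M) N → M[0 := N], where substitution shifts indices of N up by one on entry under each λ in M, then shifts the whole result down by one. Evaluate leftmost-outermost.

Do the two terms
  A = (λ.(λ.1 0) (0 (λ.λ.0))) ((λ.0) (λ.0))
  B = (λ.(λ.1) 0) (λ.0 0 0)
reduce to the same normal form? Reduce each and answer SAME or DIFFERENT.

Term A:
  start: (λ.(λ.1 0) (0 (λ.λ.0))) ((λ.0) (λ.0))
  →1  (λ.(λ.0) (λ.0) 0) ((λ.0) (λ.0) (λ.λ.0))
  →2  (λ.0) (λ.0) ((λ.0) (λ.0) (λ.λ.0))
  →3  (λ.0) ((λ.0) (λ.0) (λ.λ.0))
  →4  (λ.0) (λ.0) (λ.λ.0)
  →5  (λ.0) (λ.λ.0)
  →6  λ.λ.0

Term B:
  start: (λ.(λ.1) 0) (λ.0 0 0)
  →1  (λ.λ.0 0 0) (λ.0 0 0)
  →2  λ.0 0 0

Answer: DIFFERENT — A ⇓ λ.λ.0, B ⇓ λ.0 0 0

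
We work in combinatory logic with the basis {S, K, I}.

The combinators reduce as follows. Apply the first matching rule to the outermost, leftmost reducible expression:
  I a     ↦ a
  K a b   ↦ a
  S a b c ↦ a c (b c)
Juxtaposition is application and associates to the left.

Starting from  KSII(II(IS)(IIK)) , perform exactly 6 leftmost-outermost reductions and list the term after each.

  start: KSII(II(IS)(IIK))
  →1  SI(II(IS)(IIK))
  →2  SI(I(IS)(IIK))
  →3  SI(IS(IIK))
  →4  SI(S(IIK))
  →5  SI(S(IK))
  →6  SI(SK)

Answer: after 6 steps: SI(SK)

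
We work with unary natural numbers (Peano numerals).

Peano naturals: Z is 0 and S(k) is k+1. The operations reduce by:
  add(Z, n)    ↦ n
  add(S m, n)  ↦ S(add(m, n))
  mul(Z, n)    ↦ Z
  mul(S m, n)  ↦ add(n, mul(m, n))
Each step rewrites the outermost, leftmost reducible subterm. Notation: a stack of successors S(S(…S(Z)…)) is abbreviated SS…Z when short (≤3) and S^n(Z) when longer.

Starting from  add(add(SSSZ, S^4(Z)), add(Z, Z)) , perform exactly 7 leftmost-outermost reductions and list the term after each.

  start: add(add(SSSZ, S^4(Z)), add(Z, Z))
  →1  add(S(add(SSZ, S^4(Z))), add(Z, Z))
  →2  S(add(add(SSZ, S^4(Z)), add(Z, Z)))
  →3  S(add(S(add(SZ, S^4(Z))), add(Z, Z)))
  →4  S(S(add(add(SZ, S^4(Z)), add(Z, Z))))
  →5  S(S(add(S(add(Z, S^4(Z))), add(Z, Z))))
  →6  S(S(S(add(add(Z, S^4(Z)), add(Z, Z)))))
  →7  S(S(S(add(S^4(Z), add(Z, Z)))))

Answer: after 7 steps: S(S(S(add(S^4(Z), add(Z, Z)))))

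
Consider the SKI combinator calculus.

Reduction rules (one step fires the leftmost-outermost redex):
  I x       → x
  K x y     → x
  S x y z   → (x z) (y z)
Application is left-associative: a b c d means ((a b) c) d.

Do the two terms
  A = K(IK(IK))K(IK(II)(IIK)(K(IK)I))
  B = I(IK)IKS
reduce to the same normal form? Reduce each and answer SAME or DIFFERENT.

Answer: DIFFERENT — A ⇓ K, B ⇓ S

Working:
Term A:
  start: K(IK(IK))K(IK(II)(IIK)(K(IK)I))
  step 1: IK(IK)(IK(II)(IIK)(K(IK)I))
  step 2: K(IK)(IK(II)(IIK)(K(IK)I))
  step 3: IK
  step 4: K

Term B:
  start: I(IK)IKS
  step 1: IKIKS
  step 2: KIKS
  step 3: IS
  step 4: S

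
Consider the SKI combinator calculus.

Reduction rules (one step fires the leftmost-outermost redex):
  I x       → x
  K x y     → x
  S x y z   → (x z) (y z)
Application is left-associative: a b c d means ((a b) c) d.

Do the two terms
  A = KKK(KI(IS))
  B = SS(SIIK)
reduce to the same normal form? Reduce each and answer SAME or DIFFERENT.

Answer: DIFFERENT — A ⇓ KI, B ⇓ SS(KK)

Working:
Term A:
  start: KKK(KI(IS))
  →1  K(KI(IS))
  →2  KI

Term B:
  start: SS(SIIK)
  →1  SS(IK(IK))
  →2  SS(K(IK))
  →3  SS(KK)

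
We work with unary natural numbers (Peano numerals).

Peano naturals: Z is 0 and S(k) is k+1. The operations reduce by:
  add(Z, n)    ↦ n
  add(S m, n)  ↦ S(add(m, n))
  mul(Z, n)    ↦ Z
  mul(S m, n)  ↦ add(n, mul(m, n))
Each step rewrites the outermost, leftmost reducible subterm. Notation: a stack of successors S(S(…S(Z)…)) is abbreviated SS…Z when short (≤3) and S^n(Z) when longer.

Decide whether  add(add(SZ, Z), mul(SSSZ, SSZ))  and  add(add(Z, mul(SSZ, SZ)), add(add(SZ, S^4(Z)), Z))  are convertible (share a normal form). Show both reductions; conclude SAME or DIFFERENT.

Answer: SAME — A ⇓ S^7(Z), B ⇓ S^7(Z)

Working:
Term A:
  start: add(add(SZ, Z), mul(SSSZ, SSZ))
  step 1: add(S(add(Z, Z)), mul(SSSZ, SSZ))
  step 2: S(add(add(Z, Z), mul(SSSZ, SSZ)))
  step 3: S(add(Z, mul(SSSZ, SSZ)))
  step 4: S(mul(SSSZ, SSZ))
  step 5: S(add(SSZ, mul(SSZ, SSZ)))
  step 6: S(S(add(SZ, mul(SSZ, SSZ))))
  step 7: S(S(S(add(Z, mul(SSZ, SSZ)))))
  step 8: S(S(S(mul(SSZ, SSZ))))
  step 9: S(S(S(add(SSZ, mul(SZ, SSZ)))))
  step 10: S(S(S(S(add(SZ, mul(SZ, SSZ))))))
  step 11: S(S(S(S(S(add(Z, mul(SZ, SSZ)))))))
  step 12: S(S(S(S(S(mul(SZ, SSZ))))))
  step 13: S(S(S(S(S(add(SSZ, mul(Z, SSZ)))))))
  step 14: S(S(S(S(S(S(add(SZ, mul(Z, SSZ))))))))
  step 15: S(S(S(S(S(S(S(add(Z, mul(Z, SSZ)))))))))
  step 16: S(S(S(S(S(S(S(mul(Z, SSZ))))))))
  step 17: S^7(Z)

Term B:
  start: add(add(Z, mul(SSZ, SZ)), add(add(SZ, S^4(Z)), Z))
  step 1: add(mul(SSZ, SZ), add(add(SZ, S^4(Z)), Z))
  step 2: add(add(SZ, mul(SZ, SZ)), add(add(SZ, S^4(Z)), Z))
  step 3: add(S(add(Z, mul(SZ, SZ))), add(add(SZ, S^4(Z)), Z))
  step 4: S(add(add(Z, mul(SZ, SZ)), add(add(SZ, S^4(Z)), Z)))
  step 5: S(add(mul(SZ, SZ), add(add(SZ, S^4(Z)), Z)))
  step 6: S(add(add(SZ, mul(Z, SZ)), add(add(SZ, S^4(Z)), Z)))
  step 7: S(add(S(add(Z, mul(Z, SZ))), add(add(SZ, S^4(Z)), Z)))
  step 8: S(S(add(add(Z, mul(Z, SZ)), add(add(SZ, S^4(Z)), Z))))
  step 9: S(S(add(mul(Z, SZ), add(add(SZ, S^4(Z)), Z))))
  step 10: S(S(add(Z, add(add(SZ, S^4(Z)), Z))))
  step 11: S(S(add(add(SZ, S^4(Z)), Z)))
  step 12: S(S(add(S(add(Z, S^4(Z))), Z)))
  step 13: S(S(S(add(add(Z, S^4(Z)), Z))))
  step 14: S(S(S(add(S^4(Z), Z))))
  step 15: S(S(S(S(add(SSSZ, Z)))))
  step 16: S(S(S(S(S(add(SSZ, Z))))))
  step 17: S(S(S(S(S(S(add(SZ, Z)))))))
  step 18: S(S(S(S(S(S(S(add(Z, Z))))))))
  step 19: S^7(Z)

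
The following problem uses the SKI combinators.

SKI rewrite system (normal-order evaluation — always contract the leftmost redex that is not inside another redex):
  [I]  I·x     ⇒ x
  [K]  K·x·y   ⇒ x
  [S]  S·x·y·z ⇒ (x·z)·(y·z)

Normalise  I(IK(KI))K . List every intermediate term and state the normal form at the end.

  start: I(IK(KI))K
  →1  IK(KI)K
  →2  K(KI)K
  →3  KI

Answer: normal form = KI  (in 3 steps)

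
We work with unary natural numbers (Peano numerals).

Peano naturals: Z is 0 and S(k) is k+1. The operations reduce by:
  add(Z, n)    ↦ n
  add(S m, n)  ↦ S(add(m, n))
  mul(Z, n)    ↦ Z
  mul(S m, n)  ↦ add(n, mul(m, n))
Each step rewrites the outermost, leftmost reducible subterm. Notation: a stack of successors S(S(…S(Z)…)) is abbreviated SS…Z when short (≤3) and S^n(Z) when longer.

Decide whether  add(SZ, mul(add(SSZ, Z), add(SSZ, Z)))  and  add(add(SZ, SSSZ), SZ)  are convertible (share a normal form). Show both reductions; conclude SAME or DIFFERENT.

Answer: SAME — A ⇓ S^5(Z), B ⇓ S^5(Z)

Reduction:
Term A:
  start: add(SZ, mul(add(SSZ, Z), add(SSZ, Z)))
  [1] S(add(Z, mul(add(SSZ, Z), add(SSZ, Z))))
  [2] S(mul(add(SSZ, Z), add(SSZ, Z)))
  [3] S(mul(S(add(SZ, Z)), add(SSZ, Z)))
  [4] S(add(add(SSZ, Z), mul(add(SZ, Z), add(SSZ, Z))))
  [5] S(add(S(add(SZ, Z)), mul(add(SZ, Z), add(SSZ, Z))))
  [6] S(S(add(add(SZ, Z), mul(add(SZ, Z), add(SSZ, Z)))))
  [7] S(S(add(S(add(Z, Z)), mul(add(SZ, Z), add(SSZ, Z)))))
  [8] S(S(S(add(add(Z, Z), mul(add(SZ, Z), add(SSZ, Z))))))
  [9] S(S(S(add(Z, mul(add(SZ, Z), add(SSZ, Z))))))
  [10] S(S(S(mul(add(SZ, Z), add(SSZ, Z)))))
  [11] S(S(S(mul(S(add(Z, Z)), add(SSZ, Z)))))
  [12] S(S(S(add(add(SSZ, Z), mul(add(Z, Z), add(SSZ, Z))))))
  [13] S(S(S(add(S(add(SZ, Z)), mul(add(Z, Z), add(SSZ, Z))))))
  [14] S(S(S(S(add(add(SZ, Z), mul(add(Z, Z), add(SSZ, Z)))))))
  [15] S(S(S(S(add(S(add(Z, Z)), mul(add(Z, Z), add(SSZ, Z)))))))
  [16] S(S(S(S(S(add(add(Z, Z), mul(add(Z, Z), add(SSZ, Z))))))))
  [17] S(S(S(S(S(add(Z, mul(add(Z, Z), add(SSZ, Z))))))))
  [18] S(S(S(S(S(mul(add(Z, Z), add(SSZ, Z)))))))
  [19] S(S(S(S(S(mul(Z, add(SSZ, Z)))))))
  [20] S^5(Z)

Term B:
  start: add(add(SZ, SSSZ), SZ)
  [1] add(S(add(Z, SSSZ)), SZ)
  [2] S(add(add(Z, SSSZ), SZ))
  [3] S(add(SSSZ, SZ))
  [4] S(S(add(SSZ, SZ)))
  [5] S(S(S(add(SZ, SZ))))
  [6] S(S(S(S(add(Z, SZ)))))
  [7] S^5(Z)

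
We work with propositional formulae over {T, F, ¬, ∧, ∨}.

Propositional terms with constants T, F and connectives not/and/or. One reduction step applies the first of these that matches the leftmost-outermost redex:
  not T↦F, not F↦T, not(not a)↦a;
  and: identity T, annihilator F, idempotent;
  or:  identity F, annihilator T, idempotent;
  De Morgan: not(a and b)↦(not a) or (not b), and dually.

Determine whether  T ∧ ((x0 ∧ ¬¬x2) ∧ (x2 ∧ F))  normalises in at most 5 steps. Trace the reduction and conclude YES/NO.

Answer: YES — reaches normal form F in 4 ≤ 5 steps

Working:
  start: T ∧ ((x0 ∧ ¬¬x2) ∧ (x2 ∧ F))
  →1  (x0 ∧ ¬¬x2) ∧ (x2 ∧ F)
  →2  (x0 ∧ x2) ∧ (x2 ∧ F)
  →3  (x0 ∧ x2) ∧ F
  →4  F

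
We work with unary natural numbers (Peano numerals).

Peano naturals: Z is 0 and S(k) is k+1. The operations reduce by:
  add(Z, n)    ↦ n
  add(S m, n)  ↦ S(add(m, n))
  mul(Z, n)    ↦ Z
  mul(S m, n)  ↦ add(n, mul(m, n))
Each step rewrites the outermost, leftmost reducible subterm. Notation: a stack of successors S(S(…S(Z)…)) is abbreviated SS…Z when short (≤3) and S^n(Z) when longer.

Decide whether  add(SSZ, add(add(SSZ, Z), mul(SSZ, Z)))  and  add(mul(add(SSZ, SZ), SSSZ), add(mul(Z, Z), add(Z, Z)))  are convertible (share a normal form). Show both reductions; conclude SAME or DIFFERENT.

Term A:
  start: add(SSZ, add(add(SSZ, Z), mul(SSZ, Z)))
  step 1: S(add(SZ, add(add(SSZ, Z), mul(SSZ, Z))))
  step 2: S(S(add(Z, add(add(SSZ, Z), mul(SSZ, Z)))))
  step 3: S(S(add(add(SSZ, Z), mul(SSZ, Z))))
  step 4: S(S(add(S(add(SZ, Z)), mul(SSZ, Z))))
  step 5: S(S(S(add(add(SZ, Z), mul(SSZ, Z)))))
  step 6: S(S(S(add(S(add(Z, Z)), mul(SSZ, Z)))))
  step 7: S(S(S(S(add(add(Z, Z), mul(SSZ, Z))))))
  step 8: S(S(S(S(add(Z, mul(SSZ, Z))))))
  step 9: S(S(S(S(mul(SSZ, Z)))))
  step 10: S(S(S(S(add(Z, mul(SZ, Z))))))
  step 11: S(S(S(S(mul(SZ, Z)))))
  step 12: S(S(S(S(add(Z, mul(Z, Z))))))
  step 13: S(S(S(S(mul(Z, Z)))))
  step 14: S^4(Z)

Term B:
  start: add(mul(add(SSZ, SZ), SSSZ), add(mul(Z, Z), add(Z, Z)))
  step 1: add(mul(S(add(SZ, SZ)), SSSZ), add(mul(Z, Z), add(Z, Z)))
  step 2: add(add(SSSZ, mul(add(SZ, SZ), SSSZ)), add(mul(Z, Z), add(Z, Z)))
  step 3: add(S(add(SSZ, mul(add(SZ, SZ), SSSZ))), add(mul(Z, Z), add(Z, Z)))
  step 4: S(add(add(SSZ, mul(add(SZ, SZ), SSSZ)), add(mul(Z, Z), add(Z, Z))))
  step 5: S(add(S(add(SZ, mul(add(SZ, SZ), SSSZ))), add(mul(Z, Z), add(Z, Z))))
  step 6: S(S(add(add(SZ, mul(add(SZ, SZ), SSSZ)), add(mul(Z, Z), add(Z, Z)))))
  step 7: S(S(add(S(add(Z, mul(add(SZ, SZ), SSSZ))), add(mul(Z, Z), add(Z, Z)))))
  step 8: S(S(S(add(add(Z, mul(add(SZ, SZ), SSSZ)), add(mul(Z, Z), add(Z, Z))))))
  step 9: S(S(S(add(mul(add(SZ, SZ), SSSZ), add(mul(Z, Z), add(Z, Z))))))
  step 10: S(S(S(add(mul(S(add(Z, SZ)), SSSZ), add(mul(Z, Z), add(Z, Z))))))
  step 11: S(S(S(add(add(SSSZ, mul(add(Z, SZ), SSSZ)), add(mul(Z, Z), add(Z, Z))))))
  step 12: S(S(S(add(S(add(SSZ, mul(add(Z, SZ), SSSZ))), add(mul(Z, Z), add(Z, Z))))))
  step 13: S(S(S(S(add(add(SSZ, mul(add(Z, SZ), SSSZ)), add(mul(Z, Z), add(Z, Z)))))))
  step 14: S(S(S(S(add(S(add(SZ, mul(add(Z, SZ), SSSZ))), add(mul(Z, Z), add(Z, Z)))))))
  step 15: S(S(S(S(S(add(add(SZ, mul(add(Z, SZ), SSSZ)), add(mul(Z, Z), add(Z, Z))))))))
  step 16: S(S(S(S(S(add(S(add(Z, mul(add(Z, SZ), SSSZ))), add(mul(Z, Z), add(Z, Z))))))))
  step 17: S(S(S(S(S(S(add(add(Z, mul(add(Z, SZ), SSSZ)), add(mul(Z, Z), add(Z, Z)))))))))
  step 18: S(S(S(S(S(S(add(mul(add(Z, SZ), SSSZ), add(mul(Z, Z), add(Z, Z)))))))))
  step 19: S(S(S(S(S(S(add(mul(SZ, SSSZ), add(mul(Z, Z), add(Z, Z)))))))))
  step 20: S(S(S(S(S(S(add(add(SSSZ, mul(Z, SSSZ)), add(mul(Z, Z), add(Z, Z)))))))))
  step 21: S(S(S(S(S(S(add(S(add(SSZ, mul(Z, SSSZ))), add(mul(Z, Z), add(Z, Z)))))))))
  step 22: S(S(S(S(S(S(S(add(add(SSZ, mul(Z, SSSZ)), add(mul(Z, Z), add(Z, Z))))))))))
  step 23: S(S(S(S(S(S(S(add(S(add(SZ, mul(Z, SSSZ))), add(mul(Z, Z), add(Z, Z))))))))))
  step 24: S(S(S(S(S(S(S(S(add(add(SZ, mul(Z, SSSZ)), add(mul(Z, Z), add(Z, Z)))))))))))
  step 25: S(S(S(S(S(S(S(S(add(S(add(Z, mul(Z, SSSZ))), add(mul(Z, Z), add(Z, Z)))))))))))
  step 26: S(S(S(S(S(S(S(S(S(add(add(Z, mul(Z, SSSZ)), add(mul(Z, Z), add(Z, Z))))))))))))
  step 27: S(S(S(S(S(S(S(S(S(add(mul(Z, SSSZ), add(mul(Z, Z), add(Z, Z))))))))))))
  step 28: S(S(S(S(S(S(S(S(S(add(Z, add(mul(Z, Z), add(Z, Z))))))))))))
  step 29: S(S(S(S(S(S(S(S(S(add(mul(Z, Z), add(Z, Z)))))))))))
  step 30: S(S(S(S(S(S(S(S(S(add(Z, add(Z, Z)))))))))))
  step 31: S(S(S(S(S(S(S(S(S(add(Z, Z))))))))))
  step 32: S^9(Z)

Answer: DIFFERENT — A ⇓ S^4(Z), B ⇓ S^9(Z)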